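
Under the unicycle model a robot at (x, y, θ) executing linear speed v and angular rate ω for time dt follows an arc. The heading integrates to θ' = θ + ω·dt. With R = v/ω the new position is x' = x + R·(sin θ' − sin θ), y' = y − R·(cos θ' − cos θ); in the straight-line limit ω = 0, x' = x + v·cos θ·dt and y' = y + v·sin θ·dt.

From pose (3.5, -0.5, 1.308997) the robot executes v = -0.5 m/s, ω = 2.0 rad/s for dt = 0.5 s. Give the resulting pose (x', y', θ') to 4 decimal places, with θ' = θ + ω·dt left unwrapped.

θ' = 1.3090 + 2.0·0.5 = 2.3090
R = v/ω = -0.5/2.0 = -0.2500
x' = 3.5 + -0.2500·(sin 2.3090 − sin 1.3090) = 3.5566
y' = -0.5 − -0.2500·(cos 2.3090 − cos 1.3090) = -0.7329

(3.5566, -0.7329, 2.3090)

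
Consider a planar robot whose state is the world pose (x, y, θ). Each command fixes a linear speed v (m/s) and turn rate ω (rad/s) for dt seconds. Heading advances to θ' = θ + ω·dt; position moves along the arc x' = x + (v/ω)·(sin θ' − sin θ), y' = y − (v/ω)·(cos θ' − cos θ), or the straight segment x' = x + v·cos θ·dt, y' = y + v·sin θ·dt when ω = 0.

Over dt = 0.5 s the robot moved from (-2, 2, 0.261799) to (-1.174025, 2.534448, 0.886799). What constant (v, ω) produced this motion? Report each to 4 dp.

v = 2.0000, ω = 1.2500

Δθ = 0.886799 − 0.261799 = 0.625000
ω = Δθ/dt = 0.625000/0.5 = 1.2500
R = Δx/(sin θ' − sin θ) = 1.6000
v = R·ω = 1.6000·1.2500 = 2.0000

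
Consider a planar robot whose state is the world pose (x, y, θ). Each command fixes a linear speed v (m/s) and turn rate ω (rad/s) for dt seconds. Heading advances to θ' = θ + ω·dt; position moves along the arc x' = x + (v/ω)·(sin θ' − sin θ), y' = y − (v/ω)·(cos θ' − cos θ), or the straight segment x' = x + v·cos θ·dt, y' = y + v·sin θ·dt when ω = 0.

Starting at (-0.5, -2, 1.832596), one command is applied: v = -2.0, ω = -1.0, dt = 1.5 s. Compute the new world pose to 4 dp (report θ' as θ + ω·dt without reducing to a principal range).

θ' = 1.8326 + -1.0·1.5 = 0.3326
R = v/ω = -2.0/-1.0 = 2.0000
x' = -0.5 + 2.0000·(sin 0.3326 − sin 1.8326) = -1.7789
y' = -2 − 2.0000·(cos 0.3326 − cos 1.8326) = -4.4080

(-1.7789, -4.4080, 0.3326)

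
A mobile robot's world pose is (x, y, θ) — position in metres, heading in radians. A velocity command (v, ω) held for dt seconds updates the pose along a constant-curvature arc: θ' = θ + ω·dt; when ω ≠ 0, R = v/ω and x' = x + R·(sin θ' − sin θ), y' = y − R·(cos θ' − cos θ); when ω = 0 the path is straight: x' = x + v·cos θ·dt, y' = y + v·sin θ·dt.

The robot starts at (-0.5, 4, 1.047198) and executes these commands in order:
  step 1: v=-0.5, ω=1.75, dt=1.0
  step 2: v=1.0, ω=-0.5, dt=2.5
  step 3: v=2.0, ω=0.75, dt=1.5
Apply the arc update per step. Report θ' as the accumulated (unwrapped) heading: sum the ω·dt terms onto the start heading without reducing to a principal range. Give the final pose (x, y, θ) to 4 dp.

step 1: θ'=2.7972 (R=-0.2857) → pose (-0.3490, 3.5882, 2.7972)
step 2: θ'=1.5472 (R=-2.0000) → pose (-1.6732, 5.5180, 1.5472)
step 3: θ'=2.6722 (R=2.6667) → pose (-3.1329, 7.9591, 2.6722)

(-3.1329, 7.9591, 2.6722)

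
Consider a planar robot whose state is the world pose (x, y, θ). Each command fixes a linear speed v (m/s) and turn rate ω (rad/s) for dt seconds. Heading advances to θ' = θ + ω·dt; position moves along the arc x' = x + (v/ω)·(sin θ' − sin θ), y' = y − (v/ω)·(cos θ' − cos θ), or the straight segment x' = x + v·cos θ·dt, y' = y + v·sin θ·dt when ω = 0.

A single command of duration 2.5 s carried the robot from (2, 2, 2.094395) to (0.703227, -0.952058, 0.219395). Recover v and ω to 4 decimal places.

Δθ = 0.219395 − 2.094395 = -1.875000
ω = Δθ/dt = -1.875000/2.5 = -0.7500
R = −Δy/(cos θ' − cos θ) = 2.0000
v = R·ω = 2.0000·-0.7500 = -1.5000

v = -1.5000, ω = -0.7500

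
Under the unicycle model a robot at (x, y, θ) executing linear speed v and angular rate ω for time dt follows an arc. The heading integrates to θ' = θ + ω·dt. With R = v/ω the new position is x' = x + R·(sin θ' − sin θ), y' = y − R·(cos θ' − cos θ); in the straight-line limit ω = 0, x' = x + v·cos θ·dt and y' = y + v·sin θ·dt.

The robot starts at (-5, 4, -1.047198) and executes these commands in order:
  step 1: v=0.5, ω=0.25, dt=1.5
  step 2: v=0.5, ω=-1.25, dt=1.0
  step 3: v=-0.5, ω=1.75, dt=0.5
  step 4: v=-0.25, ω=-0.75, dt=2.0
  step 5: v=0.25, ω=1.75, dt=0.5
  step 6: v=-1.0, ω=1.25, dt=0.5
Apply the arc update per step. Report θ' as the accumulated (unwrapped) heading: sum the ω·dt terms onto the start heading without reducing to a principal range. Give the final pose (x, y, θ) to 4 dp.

step 1: θ'=-0.6722 (R=2.0000) → pose (-4.5134, 3.4351, -0.6722)
step 2: θ'=-1.9222 (R=-0.4000) → pose (-4.3869, 2.9844, -1.9222)
step 3: θ'=-1.0472 (R=-0.2857) → pose (-4.4077, 3.2256, -1.0472)
step 4: θ'=-2.5472 (R=0.3333) → pose (-4.3057, 3.6685, -2.5472)
step 5: θ'=-1.6722 (R=0.1429) → pose (-4.3678, 3.5646, -1.6722)
step 6: θ'=-1.0472 (R=-0.8000) → pose (-4.4709, 4.0455, -1.0472)

(-4.4709, 4.0455, -1.0472)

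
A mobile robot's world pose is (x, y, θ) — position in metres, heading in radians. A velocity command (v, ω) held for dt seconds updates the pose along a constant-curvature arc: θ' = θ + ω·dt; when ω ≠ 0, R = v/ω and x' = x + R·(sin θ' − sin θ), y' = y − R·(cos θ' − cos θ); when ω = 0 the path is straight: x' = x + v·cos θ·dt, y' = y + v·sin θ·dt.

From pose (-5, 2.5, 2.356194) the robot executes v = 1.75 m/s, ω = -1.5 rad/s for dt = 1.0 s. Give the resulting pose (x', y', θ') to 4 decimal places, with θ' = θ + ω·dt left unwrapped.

θ' = 2.3562 + -1.5·1.0 = 0.8562
R = v/ω = 1.75/-1.5 = -1.1667
x' = -5 + -1.1667·(sin 0.8562 − sin 2.3562) = -5.0563
y' = 2.5 − -1.1667·(cos 0.8562 − cos 2.3562) = 4.0895

(-5.0563, 4.0895, 0.8562)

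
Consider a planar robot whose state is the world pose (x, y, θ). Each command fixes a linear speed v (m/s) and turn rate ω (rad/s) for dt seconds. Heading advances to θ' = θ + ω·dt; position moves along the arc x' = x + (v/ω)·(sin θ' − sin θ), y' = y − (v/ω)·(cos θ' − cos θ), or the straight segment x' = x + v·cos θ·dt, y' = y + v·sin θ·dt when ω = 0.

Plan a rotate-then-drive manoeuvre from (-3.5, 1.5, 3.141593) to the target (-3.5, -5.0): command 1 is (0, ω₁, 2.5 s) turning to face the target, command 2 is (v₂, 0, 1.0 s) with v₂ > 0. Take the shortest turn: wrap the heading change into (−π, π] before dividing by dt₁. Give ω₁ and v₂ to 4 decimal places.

ω₁ = 0.6283, v₂ = 6.5000

heading to target = atan2(-5−1.5, -3.5−-3.5) = -1.5708
Δθ = wrap(-1.5708 − 3.1416) = 1.5708; ω₁ = Δθ/dt₁ = 0.6283
distance = √((-3.5−-3.5)² + (-5−1.5)²) = 6.5000; v₂ = distance/dt₂ = 6.5000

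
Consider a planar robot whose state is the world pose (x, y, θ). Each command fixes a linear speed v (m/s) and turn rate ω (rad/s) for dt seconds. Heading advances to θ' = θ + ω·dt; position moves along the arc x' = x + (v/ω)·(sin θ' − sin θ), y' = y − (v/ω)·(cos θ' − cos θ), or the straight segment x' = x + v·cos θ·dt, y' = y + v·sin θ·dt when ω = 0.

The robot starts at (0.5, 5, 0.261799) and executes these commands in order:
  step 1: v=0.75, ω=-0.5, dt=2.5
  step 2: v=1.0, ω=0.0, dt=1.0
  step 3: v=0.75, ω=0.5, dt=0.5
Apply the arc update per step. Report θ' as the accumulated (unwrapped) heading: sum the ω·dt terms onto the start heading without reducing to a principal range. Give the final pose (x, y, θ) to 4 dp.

step 1: θ'=-0.9882 (R=-1.5000) → pose (2.1408, 4.3764, -0.9882)
step 2: θ'=-0.9882 (straight) → pose (2.6910, 3.5414, -0.9882)
step 3: θ'=-0.7382 (R=1.5000) → pose (2.9341, 3.2571, -0.7382)

(2.9341, 3.2571, -0.7382)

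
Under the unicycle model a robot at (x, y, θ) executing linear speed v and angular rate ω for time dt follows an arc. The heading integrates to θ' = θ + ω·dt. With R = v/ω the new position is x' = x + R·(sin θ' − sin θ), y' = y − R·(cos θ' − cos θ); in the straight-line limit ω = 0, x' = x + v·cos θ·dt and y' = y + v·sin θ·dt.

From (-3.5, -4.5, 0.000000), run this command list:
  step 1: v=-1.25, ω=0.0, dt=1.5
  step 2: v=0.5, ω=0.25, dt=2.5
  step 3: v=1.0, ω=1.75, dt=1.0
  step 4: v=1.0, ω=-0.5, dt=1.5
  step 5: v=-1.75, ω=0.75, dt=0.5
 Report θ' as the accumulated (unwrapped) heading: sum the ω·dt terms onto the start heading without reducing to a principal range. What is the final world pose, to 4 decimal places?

(-4.5442, -2.7593, 2.0000)

step 1: θ'=0.0000 (straight) → pose (-5.3750, -4.5000, 0.0000)
step 2: θ'=0.6250 (R=2.0000) → pose (-4.2048, -4.1219, 0.6250)
step 3: θ'=2.3750 (R=0.5714) → pose (-4.1428, -3.2469, 2.3750)
step 4: θ'=1.6250 (R=-2.0000) → pose (-4.7524, -1.9147, 1.6250)
step 5: θ'=2.0000 (R=-2.3333) → pose (-4.5442, -2.7593, 2.0000)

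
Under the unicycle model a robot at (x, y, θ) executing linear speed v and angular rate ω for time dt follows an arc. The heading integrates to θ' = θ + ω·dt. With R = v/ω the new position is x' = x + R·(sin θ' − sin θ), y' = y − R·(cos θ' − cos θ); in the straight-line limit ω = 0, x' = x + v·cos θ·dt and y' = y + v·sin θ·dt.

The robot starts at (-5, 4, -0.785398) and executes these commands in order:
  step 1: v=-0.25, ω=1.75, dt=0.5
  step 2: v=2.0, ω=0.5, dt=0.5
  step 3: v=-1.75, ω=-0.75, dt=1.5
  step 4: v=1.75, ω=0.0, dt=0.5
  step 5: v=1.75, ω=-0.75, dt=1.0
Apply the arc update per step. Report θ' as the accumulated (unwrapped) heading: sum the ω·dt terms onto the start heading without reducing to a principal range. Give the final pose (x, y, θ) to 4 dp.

step 1: θ'=0.0896 (R=-0.1429) → pose (-5.1138, 4.0413, 0.0896)
step 2: θ'=0.3396 (R=4.0000) → pose (-4.1393, 4.2537, 0.3396)
step 3: θ'=-0.7854 (R=2.3333) → pose (-6.5665, 4.8038, -0.7854)
step 4: θ'=-0.7854 (straight) → pose (-5.9477, 4.1851, -0.7854)
step 5: θ'=-1.5354 (R=-2.3333) → pose (-5.2658, 2.6178, -1.5354)

(-5.2658, 2.6178, -1.5354)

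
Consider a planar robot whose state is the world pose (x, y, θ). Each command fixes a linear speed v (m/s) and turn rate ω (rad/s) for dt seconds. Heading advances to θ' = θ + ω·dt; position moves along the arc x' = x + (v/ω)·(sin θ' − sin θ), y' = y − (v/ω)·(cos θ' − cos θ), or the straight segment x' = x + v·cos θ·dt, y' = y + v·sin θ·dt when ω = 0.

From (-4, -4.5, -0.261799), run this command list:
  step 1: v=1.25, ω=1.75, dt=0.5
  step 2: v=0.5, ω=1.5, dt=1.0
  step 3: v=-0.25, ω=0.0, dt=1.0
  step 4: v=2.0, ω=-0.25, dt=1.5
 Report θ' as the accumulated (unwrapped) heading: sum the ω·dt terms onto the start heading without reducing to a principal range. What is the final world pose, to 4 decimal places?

step 1: θ'=0.6132 (R=0.7143) → pose (-3.4041, -4.3942, 0.6132)
step 2: θ'=2.1132 (R=0.3333) → pose (-3.3104, -3.9495, 2.1132)
step 3: θ'=2.1132 (straight) → pose (-3.1814, -4.1637, 2.1132)
step 4: θ'=1.7382 (R=-8.0000) → pose (-4.2178, -1.3671, 1.7382)

(-4.2178, -1.3671, 1.7382)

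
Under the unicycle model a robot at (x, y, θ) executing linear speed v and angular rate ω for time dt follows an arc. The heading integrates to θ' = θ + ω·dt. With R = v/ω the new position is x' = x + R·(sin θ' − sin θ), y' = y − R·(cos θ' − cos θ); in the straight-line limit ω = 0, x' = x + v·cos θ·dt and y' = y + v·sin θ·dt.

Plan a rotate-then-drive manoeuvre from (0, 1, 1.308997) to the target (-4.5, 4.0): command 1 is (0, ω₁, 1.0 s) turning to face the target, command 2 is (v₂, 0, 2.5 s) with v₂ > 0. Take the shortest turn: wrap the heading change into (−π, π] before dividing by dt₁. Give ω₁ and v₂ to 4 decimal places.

ω₁ = 1.2446, v₂ = 2.1633

heading to target = atan2(4−1, -4.5−0) = 2.5536
Δθ = wrap(2.5536 − 1.3090) = 1.2446; ω₁ = Δθ/dt₁ = 1.2446
distance = √((-4.5−0)² + (4−1)²) = 5.4083; v₂ = distance/dt₂ = 2.1633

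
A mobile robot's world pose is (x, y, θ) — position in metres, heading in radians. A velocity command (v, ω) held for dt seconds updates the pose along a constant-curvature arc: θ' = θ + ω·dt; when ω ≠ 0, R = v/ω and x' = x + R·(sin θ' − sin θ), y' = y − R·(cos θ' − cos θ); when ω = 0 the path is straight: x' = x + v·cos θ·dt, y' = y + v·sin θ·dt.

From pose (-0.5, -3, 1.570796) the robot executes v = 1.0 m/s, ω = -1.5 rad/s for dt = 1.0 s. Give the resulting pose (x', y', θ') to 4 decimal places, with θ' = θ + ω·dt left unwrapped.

θ' = 1.5708 + -1.5·1.0 = 0.0708
R = v/ω = 1.0/-1.5 = -0.6667
x' = -0.5 + -0.6667·(sin 0.0708 − sin 1.5708) = 0.1195
y' = -3 − -0.6667·(cos 0.0708 − cos 1.5708) = -2.3350

(0.1195, -2.3350, 0.0708)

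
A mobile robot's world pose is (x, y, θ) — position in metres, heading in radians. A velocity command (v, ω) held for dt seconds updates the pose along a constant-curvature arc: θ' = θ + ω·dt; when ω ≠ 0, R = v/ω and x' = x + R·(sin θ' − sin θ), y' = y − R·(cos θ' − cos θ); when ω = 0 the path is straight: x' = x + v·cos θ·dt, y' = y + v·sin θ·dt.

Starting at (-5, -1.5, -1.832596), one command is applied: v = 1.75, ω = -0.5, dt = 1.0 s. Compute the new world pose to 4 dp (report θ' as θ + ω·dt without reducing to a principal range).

(-5.8482, -3.0099, -2.3326)

θ' = -1.8326 + -0.5·1.0 = -2.3326
R = v/ω = 1.75/-0.5 = -3.5000
x' = -5 + -3.5000·(sin -2.3326 − sin -1.8326) = -5.8482
y' = -1.5 − -3.5000·(cos -2.3326 − cos -1.8326) = -3.0099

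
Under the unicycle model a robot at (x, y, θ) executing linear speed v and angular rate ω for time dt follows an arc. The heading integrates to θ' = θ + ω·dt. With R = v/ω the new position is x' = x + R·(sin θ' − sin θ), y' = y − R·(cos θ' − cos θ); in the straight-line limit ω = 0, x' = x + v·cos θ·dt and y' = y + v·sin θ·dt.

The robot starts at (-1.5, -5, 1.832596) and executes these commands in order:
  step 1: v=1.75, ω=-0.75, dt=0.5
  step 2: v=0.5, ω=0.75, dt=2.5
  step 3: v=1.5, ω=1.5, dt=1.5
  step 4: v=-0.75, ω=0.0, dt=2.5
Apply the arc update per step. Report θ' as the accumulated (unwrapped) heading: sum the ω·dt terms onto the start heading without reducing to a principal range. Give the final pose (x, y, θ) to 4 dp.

step 1: θ'=1.4576 (R=-2.3333) → pose (-1.5646, -4.1325, 1.4576)
step 2: θ'=3.3326 (R=0.6667) → pose (-2.3535, -3.4027, 3.3326)
step 3: θ'=5.5826 (R=1.0000) → pose (-2.8084, -5.1489, 5.5826)
step 4: θ'=5.5826 (straight) → pose (-4.2417, -3.9402, 5.5826)

(-4.2417, -3.9402, 5.5826)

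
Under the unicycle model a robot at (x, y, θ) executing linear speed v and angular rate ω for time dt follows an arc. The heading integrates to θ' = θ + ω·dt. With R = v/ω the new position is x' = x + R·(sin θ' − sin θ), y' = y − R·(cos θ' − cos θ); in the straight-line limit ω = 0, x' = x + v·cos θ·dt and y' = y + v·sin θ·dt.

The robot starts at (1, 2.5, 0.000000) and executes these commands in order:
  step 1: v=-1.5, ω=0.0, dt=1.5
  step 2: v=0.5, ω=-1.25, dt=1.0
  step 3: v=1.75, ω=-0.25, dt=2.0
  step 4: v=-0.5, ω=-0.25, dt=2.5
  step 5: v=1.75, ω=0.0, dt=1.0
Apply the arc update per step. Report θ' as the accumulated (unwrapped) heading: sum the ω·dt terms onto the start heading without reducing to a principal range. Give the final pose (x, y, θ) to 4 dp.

(-1.3053, -1.3587, -2.3750)

step 1: θ'=0.0000 (straight) → pose (-1.2500, 2.5000, 0.0000)
step 2: θ'=-1.2500 (R=-0.4000) → pose (-0.8704, 2.2261, -1.2500)
step 3: θ'=-1.7500 (R=-7.0000) → pose (-0.6254, -1.2288, -1.7500)
step 4: θ'=-2.3750 (R=2.0000) → pose (-0.0448, -0.1448, -2.3750)
step 5: θ'=-2.3750 (straight) → pose (-1.3053, -1.3587, -2.3750)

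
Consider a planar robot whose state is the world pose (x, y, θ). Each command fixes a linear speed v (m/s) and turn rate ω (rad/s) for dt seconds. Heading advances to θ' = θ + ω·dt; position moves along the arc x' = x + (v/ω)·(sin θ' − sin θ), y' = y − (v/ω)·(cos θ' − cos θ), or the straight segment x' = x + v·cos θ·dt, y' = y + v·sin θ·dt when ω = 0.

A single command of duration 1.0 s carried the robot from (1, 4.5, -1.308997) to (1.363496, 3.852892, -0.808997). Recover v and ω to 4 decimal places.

Δθ = -0.808997 − -1.308997 = 0.500000
ω = Δθ/dt = 0.500000/1.0 = 0.5000
R = −Δy/(cos θ' − cos θ) = 1.5000
v = R·ω = 1.5000·0.5000 = 0.7500

v = 0.7500, ω = 0.5000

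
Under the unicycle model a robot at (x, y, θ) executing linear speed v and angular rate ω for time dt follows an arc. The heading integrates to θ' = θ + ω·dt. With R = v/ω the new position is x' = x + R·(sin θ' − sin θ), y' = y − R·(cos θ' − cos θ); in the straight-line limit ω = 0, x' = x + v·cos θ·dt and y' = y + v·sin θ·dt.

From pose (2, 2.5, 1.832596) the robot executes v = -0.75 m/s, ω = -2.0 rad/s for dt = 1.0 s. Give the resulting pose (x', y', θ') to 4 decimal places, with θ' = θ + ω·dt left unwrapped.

θ' = 1.8326 + -2.0·1.0 = -0.1674
R = v/ω = -0.75/-2.0 = 0.3750
x' = 2 + 0.3750·(sin -0.1674 − sin 1.8326) = 1.5753
y' = 2.5 − 0.3750·(cos -0.1674 − cos 1.8326) = 2.0332

(1.5753, 2.0332, -0.1674)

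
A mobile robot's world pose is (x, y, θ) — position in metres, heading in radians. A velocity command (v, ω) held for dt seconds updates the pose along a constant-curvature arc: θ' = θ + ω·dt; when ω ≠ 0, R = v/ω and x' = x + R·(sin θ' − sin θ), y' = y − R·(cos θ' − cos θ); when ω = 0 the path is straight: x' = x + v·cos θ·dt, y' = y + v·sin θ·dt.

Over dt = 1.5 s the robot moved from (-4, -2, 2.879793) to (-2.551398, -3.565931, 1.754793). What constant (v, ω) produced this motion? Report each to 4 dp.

Δθ = 1.754793 − 2.879793 = -1.125000
ω = Δθ/dt = -1.125000/1.5 = -0.7500
R = −Δy/(cos θ' − cos θ) = 2.0000
v = R·ω = 2.0000·-0.7500 = -1.5000

v = -1.5000, ω = -0.7500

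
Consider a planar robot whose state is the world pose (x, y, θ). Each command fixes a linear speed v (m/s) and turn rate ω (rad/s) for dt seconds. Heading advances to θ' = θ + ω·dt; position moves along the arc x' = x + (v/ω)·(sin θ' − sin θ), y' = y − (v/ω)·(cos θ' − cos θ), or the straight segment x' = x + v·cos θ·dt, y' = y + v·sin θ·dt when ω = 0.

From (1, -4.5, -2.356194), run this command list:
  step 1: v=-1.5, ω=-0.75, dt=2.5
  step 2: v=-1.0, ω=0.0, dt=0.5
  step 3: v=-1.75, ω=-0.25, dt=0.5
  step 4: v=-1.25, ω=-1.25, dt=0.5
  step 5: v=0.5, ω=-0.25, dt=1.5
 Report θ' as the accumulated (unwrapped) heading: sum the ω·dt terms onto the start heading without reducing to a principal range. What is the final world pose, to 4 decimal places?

(5.1294, -6.1756, -5.3562)

step 1: θ'=-4.2312 (R=2.0000) → pose (4.1871, -4.9885, -4.2312)
step 2: θ'=-4.2312 (straight) → pose (4.4185, -5.4318, -4.2312)
step 3: θ'=-4.3562 (R=7.0000) → pose (4.7740, -6.2307, -4.3562)
step 4: θ'=-4.9812 (R=1.0000) → pose (4.8009, -6.8449, -4.9812)
step 5: θ'=-5.3562 (R=-2.0000) → pose (5.1294, -6.1756, -5.3562)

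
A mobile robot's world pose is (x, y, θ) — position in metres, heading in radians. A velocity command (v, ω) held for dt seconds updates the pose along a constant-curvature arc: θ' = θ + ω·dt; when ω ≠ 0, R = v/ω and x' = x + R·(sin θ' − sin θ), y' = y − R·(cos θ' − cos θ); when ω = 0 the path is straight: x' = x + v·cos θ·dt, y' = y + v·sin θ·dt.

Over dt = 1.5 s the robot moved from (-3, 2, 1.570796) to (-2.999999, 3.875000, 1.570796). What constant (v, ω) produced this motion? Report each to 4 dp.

Δθ = 1.570796 − 1.570796 = 0.000000
ω = Δθ/dt = 0.000000/1.5 = 0.0000
ω = 0 → v = (Δx·cos θ + Δy·sin θ)/dt = 1.2500

v = 1.2500, ω = 0.0000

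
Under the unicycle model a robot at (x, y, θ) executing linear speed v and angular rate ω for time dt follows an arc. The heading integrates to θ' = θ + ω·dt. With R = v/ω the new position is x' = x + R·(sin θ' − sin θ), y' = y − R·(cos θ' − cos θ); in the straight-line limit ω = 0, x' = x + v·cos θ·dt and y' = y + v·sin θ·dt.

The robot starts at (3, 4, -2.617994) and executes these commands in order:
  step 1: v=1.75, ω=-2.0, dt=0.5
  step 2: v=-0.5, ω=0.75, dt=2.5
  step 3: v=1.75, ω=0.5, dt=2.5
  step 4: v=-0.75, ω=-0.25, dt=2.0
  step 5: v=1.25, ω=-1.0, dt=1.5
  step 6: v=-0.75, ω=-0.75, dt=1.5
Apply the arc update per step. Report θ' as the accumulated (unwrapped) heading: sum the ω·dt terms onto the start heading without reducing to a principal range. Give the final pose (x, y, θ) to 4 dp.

(4.5930, 0.1925, -3.6180)

step 1: θ'=-3.6180 (R=-0.8750) → pose (2.1612, 3.9802, -3.6180)
step 2: θ'=-1.7430 (R=-0.6667) → pose (3.1238, 4.4584, -1.7430)
step 3: θ'=-0.4930 (R=3.5000) → pose (4.9156, 0.7755, -0.4930)
step 4: θ'=-0.9930 (R=3.0000) → pose (3.8224, 1.7797, -0.9930)
step 5: θ'=-2.4930 (R=-1.2500) → pose (3.5304, 0.1008, -2.4930)
step 6: θ'=-3.6180 (R=1.0000) → pose (4.5930, 0.1925, -3.6180)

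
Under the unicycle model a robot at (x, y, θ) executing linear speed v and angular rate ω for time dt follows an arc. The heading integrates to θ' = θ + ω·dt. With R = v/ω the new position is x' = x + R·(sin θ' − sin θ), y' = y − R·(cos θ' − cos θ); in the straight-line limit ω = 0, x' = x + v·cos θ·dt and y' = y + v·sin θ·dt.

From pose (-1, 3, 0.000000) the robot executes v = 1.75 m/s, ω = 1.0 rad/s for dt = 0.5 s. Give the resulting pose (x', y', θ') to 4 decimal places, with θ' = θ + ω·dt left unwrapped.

θ' = 0.0000 + 1.0·0.5 = 0.5000
R = v/ω = 1.75/1.0 = 1.7500
x' = -1 + 1.7500·(sin 0.5000 − sin 0.0000) = -0.1610
y' = 3 − 1.7500·(cos 0.5000 − cos 0.0000) = 3.2142

(-0.1610, 3.2142, 0.5000)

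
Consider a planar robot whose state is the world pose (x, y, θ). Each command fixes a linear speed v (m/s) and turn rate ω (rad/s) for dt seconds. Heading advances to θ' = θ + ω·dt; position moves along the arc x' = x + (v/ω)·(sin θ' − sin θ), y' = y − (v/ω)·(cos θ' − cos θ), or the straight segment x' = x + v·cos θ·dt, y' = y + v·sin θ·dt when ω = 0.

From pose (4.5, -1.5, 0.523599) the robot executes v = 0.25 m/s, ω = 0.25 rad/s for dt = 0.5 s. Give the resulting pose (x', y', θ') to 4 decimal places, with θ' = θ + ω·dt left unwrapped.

θ' = 0.5236 + 0.25·0.5 = 0.6486
R = v/ω = 0.25/0.25 = 1.0000
x' = 4.5 + 1.0000·(sin 0.6486 − sin 0.5236) = 4.6041
y' = -1.5 − 1.0000·(cos 0.6486 − cos 0.5236) = -1.4309

(4.6041, -1.4309, 0.6486)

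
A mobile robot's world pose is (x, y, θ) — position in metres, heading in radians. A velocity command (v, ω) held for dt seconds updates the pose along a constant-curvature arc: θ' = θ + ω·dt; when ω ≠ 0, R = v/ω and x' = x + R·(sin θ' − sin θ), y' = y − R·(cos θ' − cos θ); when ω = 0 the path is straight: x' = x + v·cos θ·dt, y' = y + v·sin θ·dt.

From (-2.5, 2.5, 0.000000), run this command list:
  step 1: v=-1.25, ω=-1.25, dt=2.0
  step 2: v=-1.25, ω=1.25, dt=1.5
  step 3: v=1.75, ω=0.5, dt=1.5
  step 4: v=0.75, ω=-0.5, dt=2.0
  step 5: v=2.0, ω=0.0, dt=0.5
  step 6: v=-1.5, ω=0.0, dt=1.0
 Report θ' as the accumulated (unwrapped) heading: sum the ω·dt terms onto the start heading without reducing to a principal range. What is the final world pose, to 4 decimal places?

(0.3902, 5.1359, -0.8750)

step 1: θ'=-2.5000 (R=1.0000) → pose (-3.0985, 4.3011, -2.5000)
step 2: θ'=-0.6250 (R=-1.0000) → pose (-3.1118, 5.9133, -0.6250)
step 3: θ'=0.1250 (R=3.5000) → pose (-0.6276, 5.2789, 0.1250)
step 4: θ'=-0.8750 (R=-1.5000) → pose (0.7107, 4.7521, -0.8750)
step 5: θ'=-0.8750 (straight) → pose (1.3517, 3.9846, -0.8750)
step 6: θ'=-0.8750 (straight) → pose (0.3902, 5.1359, -0.8750)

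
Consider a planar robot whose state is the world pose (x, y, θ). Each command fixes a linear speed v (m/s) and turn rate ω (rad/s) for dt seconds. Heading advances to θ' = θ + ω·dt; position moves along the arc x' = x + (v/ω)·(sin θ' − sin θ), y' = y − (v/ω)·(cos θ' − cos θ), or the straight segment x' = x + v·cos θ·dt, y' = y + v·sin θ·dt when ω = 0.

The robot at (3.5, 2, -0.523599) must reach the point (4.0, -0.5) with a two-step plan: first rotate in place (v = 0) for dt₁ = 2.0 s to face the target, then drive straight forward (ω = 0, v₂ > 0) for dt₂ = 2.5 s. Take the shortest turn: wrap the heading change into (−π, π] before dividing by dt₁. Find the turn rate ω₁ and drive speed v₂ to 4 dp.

heading to target = atan2(-0.5−2, 4−3.5) = -1.3734
Δθ = wrap(-1.3734 − -0.5236) = -0.8498; ω₁ = Δθ/dt₁ = -0.4249
distance = √((4−3.5)² + (-0.5−2)²) = 2.5495; v₂ = distance/dt₂ = 1.0198

ω₁ = -0.4249, v₂ = 1.0198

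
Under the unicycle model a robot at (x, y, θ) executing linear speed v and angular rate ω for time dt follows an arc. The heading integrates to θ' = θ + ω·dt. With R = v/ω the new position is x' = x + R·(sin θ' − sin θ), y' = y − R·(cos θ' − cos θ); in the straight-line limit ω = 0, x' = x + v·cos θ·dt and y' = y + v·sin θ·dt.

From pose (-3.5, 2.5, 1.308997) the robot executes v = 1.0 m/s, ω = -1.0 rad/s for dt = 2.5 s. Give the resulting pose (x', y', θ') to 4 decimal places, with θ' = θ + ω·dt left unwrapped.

θ' = 1.3090 + -1.0·2.5 = -1.1910
R = v/ω = 1.0/-1.0 = -1.0000
x' = -3.5 + -1.0000·(sin -1.1910 − sin 1.3090) = -1.6053
y' = 2.5 − -1.0000·(cos -1.1910 − cos 1.3090) = 2.6119

(-1.6053, 2.6119, -1.1910)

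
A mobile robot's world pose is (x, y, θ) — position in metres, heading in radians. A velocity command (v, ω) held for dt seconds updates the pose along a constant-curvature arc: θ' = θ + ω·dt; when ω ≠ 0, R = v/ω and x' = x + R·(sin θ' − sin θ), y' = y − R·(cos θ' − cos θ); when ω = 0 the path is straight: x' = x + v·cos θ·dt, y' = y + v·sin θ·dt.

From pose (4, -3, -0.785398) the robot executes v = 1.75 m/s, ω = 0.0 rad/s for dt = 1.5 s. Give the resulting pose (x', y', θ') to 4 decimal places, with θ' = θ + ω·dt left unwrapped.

θ' = -0.7854 + 0.0·1.5 = -0.7854
ω = 0 → straight: x' = 4 + 1.75·cos(-0.7854)·1.5 = 5.8562
y' = -3 + 1.75·sin(-0.7854)·1.5 = -4.8562

(5.8562, -4.8562, -0.7854)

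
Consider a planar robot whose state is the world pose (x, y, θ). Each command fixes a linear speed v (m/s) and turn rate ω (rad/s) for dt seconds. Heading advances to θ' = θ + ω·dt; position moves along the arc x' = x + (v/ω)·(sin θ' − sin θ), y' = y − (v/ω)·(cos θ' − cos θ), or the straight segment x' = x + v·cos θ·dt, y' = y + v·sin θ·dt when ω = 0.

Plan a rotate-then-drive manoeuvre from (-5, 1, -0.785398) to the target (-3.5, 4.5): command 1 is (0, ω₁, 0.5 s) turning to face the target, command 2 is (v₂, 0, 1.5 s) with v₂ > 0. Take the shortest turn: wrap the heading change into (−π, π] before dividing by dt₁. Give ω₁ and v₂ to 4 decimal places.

heading to target = atan2(4.5−1, -3.5−-5) = 1.1659
Δθ = wrap(1.1659 − -0.7854) = 1.9513; ω₁ = Δθ/dt₁ = 3.9026
distance = √((-3.5−-5)² + (4.5−1)²) = 3.8079; v₂ = distance/dt₂ = 2.5386

ω₁ = 3.9026, v₂ = 2.5386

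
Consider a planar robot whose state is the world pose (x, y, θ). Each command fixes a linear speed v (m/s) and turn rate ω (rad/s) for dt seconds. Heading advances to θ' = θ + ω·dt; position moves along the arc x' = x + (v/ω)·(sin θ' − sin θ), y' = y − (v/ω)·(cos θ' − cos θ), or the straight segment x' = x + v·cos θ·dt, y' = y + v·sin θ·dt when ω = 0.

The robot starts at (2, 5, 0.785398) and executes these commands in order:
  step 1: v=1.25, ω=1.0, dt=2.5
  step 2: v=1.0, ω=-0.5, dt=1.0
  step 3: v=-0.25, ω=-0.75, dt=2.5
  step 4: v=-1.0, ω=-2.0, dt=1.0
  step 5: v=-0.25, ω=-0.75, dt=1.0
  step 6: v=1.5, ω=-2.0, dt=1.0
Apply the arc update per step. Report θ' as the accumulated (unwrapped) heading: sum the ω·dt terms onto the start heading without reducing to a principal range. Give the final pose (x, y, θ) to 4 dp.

step 1: θ'=3.2854 (R=1.2500) → pose (0.9370, 7.1210, 3.2854)
step 2: θ'=2.7854 (R=-2.0000) → pose (-0.0471, 7.2259, 2.7854)
step 3: θ'=0.9104 (R=0.3333) → pose (0.1000, 6.7090, 0.9104)
step 4: θ'=-1.0896 (R=0.5000) → pose (-0.7381, 6.7843, -1.0896)
step 5: θ'=-1.8396 (R=0.3333) → pose (-0.7640, 7.0271, -1.8396)
step 6: θ'=-3.8396 (R=-0.7500) → pose (-1.9691, 6.6517, -3.8396)

(-1.9691, 6.6517, -3.8396)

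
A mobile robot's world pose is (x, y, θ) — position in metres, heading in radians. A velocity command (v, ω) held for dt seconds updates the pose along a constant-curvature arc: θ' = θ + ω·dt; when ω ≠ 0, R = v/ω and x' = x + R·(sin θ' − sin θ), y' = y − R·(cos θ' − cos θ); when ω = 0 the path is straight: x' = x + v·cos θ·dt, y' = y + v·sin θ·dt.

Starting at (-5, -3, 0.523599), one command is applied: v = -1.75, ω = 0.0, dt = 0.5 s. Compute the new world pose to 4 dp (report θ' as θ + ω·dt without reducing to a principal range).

θ' = 0.5236 + 0.0·0.5 = 0.5236
ω = 0 → straight: x' = -5 + -1.75·cos(0.5236)·0.5 = -5.7578
y' = -3 + -1.75·sin(0.5236)·0.5 = -3.4375

(-5.7578, -3.4375, 0.5236)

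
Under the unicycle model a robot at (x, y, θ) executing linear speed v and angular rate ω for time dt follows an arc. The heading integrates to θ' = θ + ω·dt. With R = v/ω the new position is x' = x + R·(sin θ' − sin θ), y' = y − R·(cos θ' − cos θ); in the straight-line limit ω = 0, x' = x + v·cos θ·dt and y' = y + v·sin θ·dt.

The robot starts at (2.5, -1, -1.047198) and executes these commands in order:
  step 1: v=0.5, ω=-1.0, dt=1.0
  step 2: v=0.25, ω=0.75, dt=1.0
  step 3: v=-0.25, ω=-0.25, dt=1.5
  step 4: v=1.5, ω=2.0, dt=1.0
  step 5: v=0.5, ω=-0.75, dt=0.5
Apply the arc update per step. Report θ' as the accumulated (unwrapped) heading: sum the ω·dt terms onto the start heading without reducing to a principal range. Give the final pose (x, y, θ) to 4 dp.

(3.6883, -2.1020, -0.0472)

step 1: θ'=-2.0472 (R=-0.5000) → pose (2.5113, -1.4793, -2.0472)
step 2: θ'=-1.2972 (R=0.3333) → pose (2.4866, -1.7222, -1.2972)
step 3: θ'=-1.6722 (R=1.0000) → pose (2.4545, -1.3508, -1.6722)
step 4: θ'=0.3278 (R=0.7500) → pose (3.4422, -2.1368, 0.3278)
step 5: θ'=-0.0472 (R=-0.6667) → pose (3.6883, -2.1020, -0.0472)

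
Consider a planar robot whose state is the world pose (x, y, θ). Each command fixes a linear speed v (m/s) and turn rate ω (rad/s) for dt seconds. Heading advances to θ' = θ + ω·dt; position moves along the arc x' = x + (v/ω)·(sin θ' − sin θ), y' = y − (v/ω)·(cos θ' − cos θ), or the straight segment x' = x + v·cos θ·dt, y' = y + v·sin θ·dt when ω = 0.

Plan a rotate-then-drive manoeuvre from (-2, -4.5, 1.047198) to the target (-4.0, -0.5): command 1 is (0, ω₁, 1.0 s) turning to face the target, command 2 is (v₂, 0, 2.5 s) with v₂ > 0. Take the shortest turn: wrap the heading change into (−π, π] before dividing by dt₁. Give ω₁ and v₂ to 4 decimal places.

heading to target = atan2(-0.5−-4.5, -4−-2) = 2.0344
Δθ = wrap(2.0344 − 1.0472) = 0.9872; ω₁ = Δθ/dt₁ = 0.9872
distance = √((-4−-2)² + (-0.5−-4.5)²) = 4.4721; v₂ = distance/dt₂ = 1.7889

ω₁ = 0.9872, v₂ = 1.7889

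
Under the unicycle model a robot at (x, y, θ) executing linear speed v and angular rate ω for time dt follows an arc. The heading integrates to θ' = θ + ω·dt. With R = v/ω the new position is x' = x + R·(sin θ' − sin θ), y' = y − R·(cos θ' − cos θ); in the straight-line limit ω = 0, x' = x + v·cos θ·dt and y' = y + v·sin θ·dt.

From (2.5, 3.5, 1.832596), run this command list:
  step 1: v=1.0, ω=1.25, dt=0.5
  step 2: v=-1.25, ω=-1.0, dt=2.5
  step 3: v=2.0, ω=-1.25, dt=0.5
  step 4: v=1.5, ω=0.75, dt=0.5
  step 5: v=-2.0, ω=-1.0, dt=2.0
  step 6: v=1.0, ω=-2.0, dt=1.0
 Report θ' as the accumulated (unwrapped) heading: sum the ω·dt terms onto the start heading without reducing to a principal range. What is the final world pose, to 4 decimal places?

(1.2169, 4.3719, -4.2924)

step 1: θ'=2.4576 (R=0.8000) → pose (2.2328, 3.9130, 2.4576)
step 2: θ'=-0.0424 (R=1.2500) → pose (1.3899, 1.6953, -0.0424)
step 3: θ'=-0.6674 (R=-1.6000) → pose (2.3124, 1.3534, -0.6674)
step 4: θ'=-0.2924 (R=2.0000) → pose (2.9738, 1.0092, -0.2924)
step 5: θ'=-2.2924 (R=2.0000) → pose (2.0488, 4.2455, -2.2924)
step 6: θ'=-4.2924 (R=-0.5000) → pose (1.2169, 4.3719, -4.2924)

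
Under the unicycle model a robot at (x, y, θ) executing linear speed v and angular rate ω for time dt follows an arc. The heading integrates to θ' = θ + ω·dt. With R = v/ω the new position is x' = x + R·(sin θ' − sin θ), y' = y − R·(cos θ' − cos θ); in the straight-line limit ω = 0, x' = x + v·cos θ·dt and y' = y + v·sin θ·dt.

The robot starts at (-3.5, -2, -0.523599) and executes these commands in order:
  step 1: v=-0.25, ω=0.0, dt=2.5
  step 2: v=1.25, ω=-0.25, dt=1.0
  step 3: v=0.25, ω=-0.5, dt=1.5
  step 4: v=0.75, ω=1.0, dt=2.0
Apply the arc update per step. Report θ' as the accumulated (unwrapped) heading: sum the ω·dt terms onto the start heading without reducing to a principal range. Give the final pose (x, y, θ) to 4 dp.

step 1: θ'=-0.5236 (straight) → pose (-4.0413, -1.6875, -0.5236)
step 2: θ'=-0.7736 (R=-5.0000) → pose (-3.0477, -2.4406, -0.7736)
step 3: θ'=-1.5236 (R=-0.5000) → pose (-2.8976, -2.7747, -1.5236)
step 4: θ'=0.4764 (R=0.7500) → pose (-1.8045, -3.4058, 0.4764)

(-1.8045, -3.4058, 0.4764)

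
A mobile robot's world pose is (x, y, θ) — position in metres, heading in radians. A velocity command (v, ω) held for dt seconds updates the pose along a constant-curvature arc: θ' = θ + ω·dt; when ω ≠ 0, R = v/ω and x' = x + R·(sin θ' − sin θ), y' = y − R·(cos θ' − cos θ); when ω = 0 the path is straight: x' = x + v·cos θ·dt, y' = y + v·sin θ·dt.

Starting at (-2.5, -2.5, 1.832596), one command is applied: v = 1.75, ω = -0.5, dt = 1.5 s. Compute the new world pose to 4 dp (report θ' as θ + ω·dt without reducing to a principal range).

θ' = 1.8326 + -0.5·1.5 = 1.0826
R = v/ω = 1.75/-0.5 = -3.5000
x' = -2.5 + -3.5000·(sin 1.0826 − sin 1.8326) = -2.2104
y' = -2.5 − -3.5000·(cos 1.0826 − cos 1.8326) = 0.0475

(-2.2104, 0.0475, 1.0826)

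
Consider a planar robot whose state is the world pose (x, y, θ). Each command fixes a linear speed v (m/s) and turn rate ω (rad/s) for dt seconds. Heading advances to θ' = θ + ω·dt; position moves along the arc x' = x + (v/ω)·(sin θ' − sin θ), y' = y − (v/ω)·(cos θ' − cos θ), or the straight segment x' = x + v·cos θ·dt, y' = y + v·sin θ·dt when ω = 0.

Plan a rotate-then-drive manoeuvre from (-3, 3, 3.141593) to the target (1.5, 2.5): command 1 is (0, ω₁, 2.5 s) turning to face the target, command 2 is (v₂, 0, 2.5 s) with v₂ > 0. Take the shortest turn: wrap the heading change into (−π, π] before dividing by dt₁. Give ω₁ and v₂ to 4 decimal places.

heading to target = atan2(2.5−3, 1.5−-3) = -0.1107
Δθ = wrap(-0.1107 − 3.1416) = 3.0309; ω₁ = Δθ/dt₁ = 1.2124
distance = √((1.5−-3)² + (2.5−3)²) = 4.5277; v₂ = distance/dt₂ = 1.8111

ω₁ = 1.2124, v₂ = 1.8111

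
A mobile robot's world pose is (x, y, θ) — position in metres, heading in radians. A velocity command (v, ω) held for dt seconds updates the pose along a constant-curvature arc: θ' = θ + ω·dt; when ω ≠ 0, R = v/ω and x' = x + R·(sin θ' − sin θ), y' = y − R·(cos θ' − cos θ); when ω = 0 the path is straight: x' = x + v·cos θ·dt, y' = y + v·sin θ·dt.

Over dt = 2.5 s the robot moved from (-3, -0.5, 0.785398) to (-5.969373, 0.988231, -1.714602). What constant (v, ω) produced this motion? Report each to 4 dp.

Δθ = -1.714602 − 0.785398 = -2.500000
ω = Δθ/dt = -2.500000/2.5 = -1.0000
R = Δx/(sin θ' − sin θ) = 1.7500
v = R·ω = 1.7500·-1.0000 = -1.7500

v = -1.7500, ω = -1.0000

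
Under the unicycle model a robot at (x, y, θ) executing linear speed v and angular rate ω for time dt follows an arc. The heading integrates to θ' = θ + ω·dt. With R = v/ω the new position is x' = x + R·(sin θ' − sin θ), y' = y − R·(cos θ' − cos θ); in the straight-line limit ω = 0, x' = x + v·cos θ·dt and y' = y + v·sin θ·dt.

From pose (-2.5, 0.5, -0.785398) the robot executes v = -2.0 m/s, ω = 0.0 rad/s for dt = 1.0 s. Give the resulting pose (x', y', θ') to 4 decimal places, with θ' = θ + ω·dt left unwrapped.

θ' = -0.7854 + 0.0·1.0 = -0.7854
ω = 0 → straight: x' = -2.5 + -2.0·cos(-0.7854)·1.0 = -3.9142
y' = 0.5 + -2.0·sin(-0.7854)·1.0 = 1.9142

(-3.9142, 1.9142, -0.7854)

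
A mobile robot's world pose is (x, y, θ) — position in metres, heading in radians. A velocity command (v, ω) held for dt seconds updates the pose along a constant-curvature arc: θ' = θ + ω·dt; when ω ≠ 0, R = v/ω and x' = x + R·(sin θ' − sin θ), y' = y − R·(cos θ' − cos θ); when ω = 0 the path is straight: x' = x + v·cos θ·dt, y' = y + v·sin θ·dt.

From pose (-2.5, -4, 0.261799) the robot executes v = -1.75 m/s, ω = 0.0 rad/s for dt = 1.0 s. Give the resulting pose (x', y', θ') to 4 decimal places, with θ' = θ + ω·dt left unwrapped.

θ' = 0.2618 + 0.0·1.0 = 0.2618
ω = 0 → straight: x' = -2.5 + -1.75·cos(0.2618)·1.0 = -4.1904
y' = -4 + -1.75·sin(0.2618)·1.0 = -4.4529

(-4.1904, -4.4529, 0.2618)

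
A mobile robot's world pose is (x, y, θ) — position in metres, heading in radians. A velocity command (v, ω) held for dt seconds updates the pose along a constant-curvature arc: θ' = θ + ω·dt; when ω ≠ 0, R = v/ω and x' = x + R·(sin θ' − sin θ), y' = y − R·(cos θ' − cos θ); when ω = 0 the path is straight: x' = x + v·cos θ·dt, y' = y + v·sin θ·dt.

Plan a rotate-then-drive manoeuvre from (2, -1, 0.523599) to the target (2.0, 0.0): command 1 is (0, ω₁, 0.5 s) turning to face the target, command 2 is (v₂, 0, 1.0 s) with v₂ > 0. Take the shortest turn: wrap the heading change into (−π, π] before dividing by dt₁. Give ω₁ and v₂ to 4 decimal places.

heading to target = atan2(0−-1, 2−2) = 1.5708
Δθ = wrap(1.5708 − 0.5236) = 1.0472; ω₁ = Δθ/dt₁ = 2.0944
distance = √((2−2)² + (0−-1)²) = 1.0000; v₂ = distance/dt₂ = 1.0000

ω₁ = 2.0944, v₂ = 1.0000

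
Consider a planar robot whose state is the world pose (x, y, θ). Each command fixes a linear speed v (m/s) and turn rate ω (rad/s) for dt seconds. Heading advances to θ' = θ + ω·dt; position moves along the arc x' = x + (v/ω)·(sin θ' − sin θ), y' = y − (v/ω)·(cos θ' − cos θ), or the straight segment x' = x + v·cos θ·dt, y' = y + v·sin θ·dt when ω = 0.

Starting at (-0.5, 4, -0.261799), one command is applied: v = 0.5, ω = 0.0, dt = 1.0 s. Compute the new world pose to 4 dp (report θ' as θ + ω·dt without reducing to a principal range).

θ' = -0.2618 + 0.0·1.0 = -0.2618
ω = 0 → straight: x' = -0.5 + 0.5·cos(-0.2618)·1.0 = -0.0170
y' = 4 + 0.5·sin(-0.2618)·1.0 = 3.8706

(-0.0170, 3.8706, -0.2618)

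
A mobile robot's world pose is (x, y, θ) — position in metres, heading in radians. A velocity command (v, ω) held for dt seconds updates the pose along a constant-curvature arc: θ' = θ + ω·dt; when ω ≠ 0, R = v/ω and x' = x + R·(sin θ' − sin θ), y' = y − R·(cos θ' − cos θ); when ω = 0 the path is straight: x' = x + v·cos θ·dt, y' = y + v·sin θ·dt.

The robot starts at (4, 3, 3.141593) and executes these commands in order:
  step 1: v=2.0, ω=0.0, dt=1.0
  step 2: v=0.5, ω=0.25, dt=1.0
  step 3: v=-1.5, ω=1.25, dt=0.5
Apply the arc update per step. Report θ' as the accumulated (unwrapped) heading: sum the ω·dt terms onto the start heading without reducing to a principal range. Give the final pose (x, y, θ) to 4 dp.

(2.1294, 3.3313, 4.0166)

step 1: θ'=3.1416 (straight) → pose (2.0000, 3.0000, 3.1416)
step 2: θ'=3.3916 (R=2.0000) → pose (1.5052, 2.9378, 3.3916)
step 3: θ'=4.0166 (R=-1.2000) → pose (2.1294, 3.3313, 4.0166)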